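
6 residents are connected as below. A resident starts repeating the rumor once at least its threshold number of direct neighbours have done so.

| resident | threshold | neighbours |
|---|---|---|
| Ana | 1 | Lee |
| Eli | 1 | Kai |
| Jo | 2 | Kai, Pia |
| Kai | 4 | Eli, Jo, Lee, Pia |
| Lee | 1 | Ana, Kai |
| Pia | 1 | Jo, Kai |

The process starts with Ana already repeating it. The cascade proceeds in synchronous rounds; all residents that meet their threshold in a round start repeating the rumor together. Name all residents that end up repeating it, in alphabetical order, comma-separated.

Ana, Lee

Round 1 — Ana starts repeating the rumor (initial).
Round 2 — checking thresholds:
  Lee: 1 of 2 neighbours ≥ 1, starts repeating the rumor.
Round 3 — no new spreads; cascade stops.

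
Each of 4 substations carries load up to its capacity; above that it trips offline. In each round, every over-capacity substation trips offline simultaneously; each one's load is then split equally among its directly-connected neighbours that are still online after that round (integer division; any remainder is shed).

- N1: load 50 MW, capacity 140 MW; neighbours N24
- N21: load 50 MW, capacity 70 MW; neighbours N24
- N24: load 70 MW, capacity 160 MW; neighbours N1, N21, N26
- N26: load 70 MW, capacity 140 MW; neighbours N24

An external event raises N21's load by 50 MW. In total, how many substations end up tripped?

3

Round 1 — N21 at 100 > 70. N21 trips offline.
  N21 sheds 100 MW to N24: 100 each.
    N24: 70+100 = 170 > 160
Round 2 — N24 trips offline.
  N24 sheds 170 MW to N1, N26: 85 each.
    N1: 50+85 = 135 ≤ 140
    N26: 70+85 = 155 > 140
Round 3 — N26 trips offline.
  N26 sheds 155 MW: no online neighbours, lost.
No further trips.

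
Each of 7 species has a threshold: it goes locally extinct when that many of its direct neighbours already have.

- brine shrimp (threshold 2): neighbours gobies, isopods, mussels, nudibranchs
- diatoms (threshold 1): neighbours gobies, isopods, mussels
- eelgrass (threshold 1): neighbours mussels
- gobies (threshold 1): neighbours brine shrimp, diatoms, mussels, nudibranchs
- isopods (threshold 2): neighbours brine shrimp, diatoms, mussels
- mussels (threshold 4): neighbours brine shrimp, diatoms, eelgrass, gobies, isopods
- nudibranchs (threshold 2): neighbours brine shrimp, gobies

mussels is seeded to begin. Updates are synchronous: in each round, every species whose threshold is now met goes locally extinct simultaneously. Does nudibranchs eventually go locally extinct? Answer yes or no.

yes

Round 1 — mussels goes locally extinct (initial).
Round 2 — checking thresholds:
  brine shrimp: 1 of 4 neighbours < 2, holds.
  diatoms: 1 of 3 neighbours ≥ 1, goes locally extinct.
  eelgrass: 1 of 1 neighbours ≥ 1, goes locally extinct.
  gobies: 1 of 4 neighbours ≥ 1, goes locally extinct.
  isopods: 1 of 3 neighbours < 2, holds.
Round 3 — checking thresholds:
  brine shrimp: 2 of 4 neighbours ≥ 2, goes locally extinct.
  isopods: 2 of 3 neighbours ≥ 2, goes locally extinct.
  nudibranchs: 1 of 2 neighbours < 2, holds.
Round 4 — checking thresholds:
  nudibranchs: 2 of 2 neighbours ≥ 2, goes locally extinct.
Round 5 — no new extinctions; cascade stops.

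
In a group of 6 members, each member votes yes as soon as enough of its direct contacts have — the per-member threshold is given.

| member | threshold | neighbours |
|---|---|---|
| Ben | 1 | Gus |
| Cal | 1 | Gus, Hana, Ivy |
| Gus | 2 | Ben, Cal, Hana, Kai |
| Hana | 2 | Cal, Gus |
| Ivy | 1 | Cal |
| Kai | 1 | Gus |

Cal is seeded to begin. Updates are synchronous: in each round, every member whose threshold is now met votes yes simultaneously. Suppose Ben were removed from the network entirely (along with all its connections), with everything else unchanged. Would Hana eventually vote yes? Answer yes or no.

no

With Ben removed:
Round 1 — Cal votes yes (initial).
Round 2 — checking thresholds:
  Gus: 1 of 3 neighbours < 2, holds.
  Hana: 1 of 2 neighbours < 2, holds.
  Ivy: 1 of 1 neighbours ≥ 1, votes yes.
Round 3 — no new yes votes; cascade stops.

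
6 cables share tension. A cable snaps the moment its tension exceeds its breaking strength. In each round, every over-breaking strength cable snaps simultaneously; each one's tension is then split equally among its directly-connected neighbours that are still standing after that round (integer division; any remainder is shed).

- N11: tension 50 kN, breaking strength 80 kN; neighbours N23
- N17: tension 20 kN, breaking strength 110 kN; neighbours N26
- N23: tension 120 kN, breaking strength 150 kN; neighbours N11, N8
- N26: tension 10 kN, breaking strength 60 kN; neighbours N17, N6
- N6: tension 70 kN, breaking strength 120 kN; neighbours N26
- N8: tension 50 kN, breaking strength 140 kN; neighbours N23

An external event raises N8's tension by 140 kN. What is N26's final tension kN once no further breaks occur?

Round 1 — N8 at 190 > 140. N8 snaps.
  N8 sheds 190 kN to N23: 190 each.
    N23: 120+190 = 310 > 150
Round 2 — N23 snaps.
  N23 sheds 310 kN to N11: 310 each.
    N11: 50+310 = 360 > 80
Round 3 — N11 snaps.
  N11 sheds 360 kN: no online neighbours, lost.
No further breaks.

10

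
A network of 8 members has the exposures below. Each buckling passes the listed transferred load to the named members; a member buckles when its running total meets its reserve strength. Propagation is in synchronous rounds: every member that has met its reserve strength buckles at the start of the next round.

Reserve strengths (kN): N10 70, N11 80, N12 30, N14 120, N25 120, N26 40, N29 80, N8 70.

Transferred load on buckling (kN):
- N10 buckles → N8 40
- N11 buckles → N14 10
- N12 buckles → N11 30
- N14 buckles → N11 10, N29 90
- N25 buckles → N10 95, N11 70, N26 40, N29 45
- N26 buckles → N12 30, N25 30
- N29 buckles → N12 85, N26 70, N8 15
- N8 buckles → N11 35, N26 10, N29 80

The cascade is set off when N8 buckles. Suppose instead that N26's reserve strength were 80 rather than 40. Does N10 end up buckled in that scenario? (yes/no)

no

With N26's reserve strength at 80:
Round 1 — N8 buckles (initial).
  N11: +35 → 35 < 80
  N26: +10 → 10 < 80
  N29: +80 → 80 ≥ 80
Round 2 — N29 buckles.
  N12: +85 → 85 ≥ 30
  N26: +70 → 80 ≥ 80
Round 3 — N12, N26 buckle.
  N11: +30 → 65 < 80
  N25: +30 → 30 < 120
No further bucklings.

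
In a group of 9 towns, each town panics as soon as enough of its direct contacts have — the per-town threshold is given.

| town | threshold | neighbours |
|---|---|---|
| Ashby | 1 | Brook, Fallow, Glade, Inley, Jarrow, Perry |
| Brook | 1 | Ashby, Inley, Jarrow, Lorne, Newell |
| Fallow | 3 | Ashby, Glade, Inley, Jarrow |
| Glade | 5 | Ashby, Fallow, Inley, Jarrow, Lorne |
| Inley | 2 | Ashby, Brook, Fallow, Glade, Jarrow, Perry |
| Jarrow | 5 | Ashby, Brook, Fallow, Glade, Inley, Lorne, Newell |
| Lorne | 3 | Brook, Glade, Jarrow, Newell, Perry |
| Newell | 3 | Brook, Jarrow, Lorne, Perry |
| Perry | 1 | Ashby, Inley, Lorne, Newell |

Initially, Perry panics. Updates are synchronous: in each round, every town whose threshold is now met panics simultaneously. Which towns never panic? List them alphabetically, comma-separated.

Fallow, Glade, Jarrow, Lorne, Newell

Round 1 — Perry panics (initial).
Round 2 — checking thresholds:
  Ashby: 1 of 6 neighbours ≥ 1, panics.
  Inley: 1 of 6 neighbours < 2, not yet.
  Lorne: 1 of 5 neighbours < 3, not yet.
  Newell: 1 of 4 neighbours < 3, not yet.
Round 3 — checking thresholds:
  Brook: 1 of 5 neighbours ≥ 1, panics.
  Fallow: 1 of 4 neighbours < 3, not yet.
  Glade: 1 of 5 neighbours < 5, not yet.
  Inley: 2 of 6 neighbours ≥ 2, panics.
  Jarrow: 1 of 7 neighbours < 5, not yet.
  Lorne: 1 of 5 neighbours < 3, not yet.
  Newell: 1 of 4 neighbours < 3, not yet.
Round 4 — no new panics; cascade stops.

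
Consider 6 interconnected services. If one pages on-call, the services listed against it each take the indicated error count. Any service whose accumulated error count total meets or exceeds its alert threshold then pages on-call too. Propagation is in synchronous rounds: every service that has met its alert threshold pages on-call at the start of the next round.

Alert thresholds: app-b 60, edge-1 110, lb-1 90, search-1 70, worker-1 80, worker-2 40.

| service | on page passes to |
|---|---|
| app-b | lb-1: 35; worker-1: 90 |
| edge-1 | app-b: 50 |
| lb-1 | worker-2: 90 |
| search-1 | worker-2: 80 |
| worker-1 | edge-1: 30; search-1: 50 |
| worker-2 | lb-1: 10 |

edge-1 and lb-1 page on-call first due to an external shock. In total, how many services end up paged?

3

Round 1 — edge-1, lb-1 page on-call (initial).
  app-b: +50 → 50 < 60
  worker-2: +90 → 90 ≥ 40
Round 2 — worker-2 pages on-call.
No further pages.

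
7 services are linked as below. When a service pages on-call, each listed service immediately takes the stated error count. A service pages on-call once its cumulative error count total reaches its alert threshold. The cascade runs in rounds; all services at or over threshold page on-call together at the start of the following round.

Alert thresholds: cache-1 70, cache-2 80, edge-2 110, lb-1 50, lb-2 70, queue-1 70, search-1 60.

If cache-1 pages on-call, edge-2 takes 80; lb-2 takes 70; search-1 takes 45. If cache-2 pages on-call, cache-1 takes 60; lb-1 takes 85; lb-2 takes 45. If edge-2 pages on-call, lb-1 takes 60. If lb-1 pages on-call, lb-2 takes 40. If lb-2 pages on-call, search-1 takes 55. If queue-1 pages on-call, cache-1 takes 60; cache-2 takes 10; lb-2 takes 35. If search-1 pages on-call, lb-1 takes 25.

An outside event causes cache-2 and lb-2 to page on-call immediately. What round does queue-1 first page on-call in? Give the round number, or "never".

Round 1 — cache-2, lb-2 page on-call (initial).
  cache-1: +60 → 60 < 70
  lb-1: +85 → 85 ≥ 50
  search-1: +55 → 55 < 60
Round 2 — lb-1 pages on-call.
No further pages.

never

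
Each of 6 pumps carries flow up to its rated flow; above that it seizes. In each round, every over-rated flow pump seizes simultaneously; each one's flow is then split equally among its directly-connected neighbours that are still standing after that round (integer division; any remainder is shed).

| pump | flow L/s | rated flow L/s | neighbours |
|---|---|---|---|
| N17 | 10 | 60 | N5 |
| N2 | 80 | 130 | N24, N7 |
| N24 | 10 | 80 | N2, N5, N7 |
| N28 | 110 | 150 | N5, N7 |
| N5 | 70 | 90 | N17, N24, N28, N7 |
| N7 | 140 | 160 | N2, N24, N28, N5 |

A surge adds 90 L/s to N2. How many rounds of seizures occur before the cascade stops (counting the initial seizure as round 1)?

Round 1 — N2 at 170 > 130. N2 seizes.
  N2 sheds 170 L/s to N24, N7: 85 each.
    N24: 10+85 = 95 > 80
    N7: 140+85 = 225 > 160
Round 2 — N24, N7 seize.
  N24 sheds 95 L/s to N5: 95 each.
    N5: 70+95 = 165 > 90
  N7 sheds 225 L/s to N28, N5: 112 each (1 lost).
    N28: 110+112 = 222 > 150
    N5: 165+112 = 277 > 90
Round 3 — N28, N5 seize.
  N28 sheds 222 L/s: no online neighbours, lost.
  N5 sheds 277 L/s to N17: 277 each.
    N17: 10+277 = 287 > 60
Round 4 — N17 seizes.
  N17 sheds 287 L/s: no online neighbours, lost.
No further seizures.

4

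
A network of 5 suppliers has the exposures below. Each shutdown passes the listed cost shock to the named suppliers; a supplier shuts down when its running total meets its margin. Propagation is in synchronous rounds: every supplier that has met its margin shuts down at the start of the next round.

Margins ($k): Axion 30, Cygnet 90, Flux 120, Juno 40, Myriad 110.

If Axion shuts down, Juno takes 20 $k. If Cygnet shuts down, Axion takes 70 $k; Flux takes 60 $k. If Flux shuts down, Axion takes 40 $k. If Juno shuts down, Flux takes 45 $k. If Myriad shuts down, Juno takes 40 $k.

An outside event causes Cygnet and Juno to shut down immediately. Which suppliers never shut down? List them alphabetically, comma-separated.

Round 1 — Cygnet, Juno shut down (initial).
  Axion: +70 → 70 ≥ 30
  Flux: +60+45 → 105 < 120
Round 2 — Axion shuts down.
No further shutdowns.

Flux, Myriad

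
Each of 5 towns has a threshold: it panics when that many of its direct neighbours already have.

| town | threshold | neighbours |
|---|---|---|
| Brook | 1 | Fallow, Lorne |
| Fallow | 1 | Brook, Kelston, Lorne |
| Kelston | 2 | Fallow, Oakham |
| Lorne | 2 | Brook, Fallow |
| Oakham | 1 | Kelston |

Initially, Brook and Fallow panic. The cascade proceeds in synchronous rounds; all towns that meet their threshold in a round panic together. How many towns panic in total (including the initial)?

3

Round 1 — Brook, Fallow panic (initial).
Round 2 — checking thresholds:
  Kelston: 1 of 2 neighbours < 2, below threshold.
  Lorne: 2 of 2 neighbours ≥ 2, panics.
Round 3 — no new panics; cascade stops.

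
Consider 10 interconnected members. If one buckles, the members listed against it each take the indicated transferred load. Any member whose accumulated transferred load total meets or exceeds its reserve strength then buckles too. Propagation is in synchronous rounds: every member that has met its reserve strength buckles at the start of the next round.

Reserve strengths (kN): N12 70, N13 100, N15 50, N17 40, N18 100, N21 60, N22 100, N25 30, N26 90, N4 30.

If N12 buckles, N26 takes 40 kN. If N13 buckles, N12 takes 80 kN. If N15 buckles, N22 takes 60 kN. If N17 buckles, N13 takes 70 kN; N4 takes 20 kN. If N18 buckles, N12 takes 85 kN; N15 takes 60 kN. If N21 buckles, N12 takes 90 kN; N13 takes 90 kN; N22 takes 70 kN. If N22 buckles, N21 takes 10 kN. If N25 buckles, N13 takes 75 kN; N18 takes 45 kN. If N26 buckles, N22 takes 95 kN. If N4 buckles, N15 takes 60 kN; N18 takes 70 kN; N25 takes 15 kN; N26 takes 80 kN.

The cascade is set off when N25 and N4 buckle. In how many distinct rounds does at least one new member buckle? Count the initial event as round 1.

5

Round 1 — N25, N4 buckle (initial).
  N13: +75 → 75 < 100
  N15: +60 → 60 ≥ 50
  N18: +45+70 → 115 ≥ 100
  N26: +80 → 80 < 90
Round 2 — N15, N18 buckle.
  N12: +85 → 85 ≥ 70
  N22: +60 → 60 < 100
Round 3 — N12 buckles.
  N26: +40 → 120 ≥ 90
Round 4 — N26 buckles.
  N22: +95 → 155 ≥ 100
Round 5 — N22 buckles.
  N21: +10 → 10 < 60
No further bucklings.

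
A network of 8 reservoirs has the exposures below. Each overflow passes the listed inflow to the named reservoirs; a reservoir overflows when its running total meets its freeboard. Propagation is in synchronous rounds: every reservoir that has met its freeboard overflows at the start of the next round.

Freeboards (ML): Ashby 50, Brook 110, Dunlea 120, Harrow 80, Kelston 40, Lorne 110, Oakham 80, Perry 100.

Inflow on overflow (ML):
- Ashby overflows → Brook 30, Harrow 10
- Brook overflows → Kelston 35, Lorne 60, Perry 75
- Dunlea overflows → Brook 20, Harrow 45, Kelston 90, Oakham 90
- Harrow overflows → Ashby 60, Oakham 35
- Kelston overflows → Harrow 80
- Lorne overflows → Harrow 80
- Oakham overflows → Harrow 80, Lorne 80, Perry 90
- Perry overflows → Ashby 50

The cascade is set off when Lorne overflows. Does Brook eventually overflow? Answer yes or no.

no

Round 1 — Lorne overflows (initial).
  Harrow: +80 → 80 ≥ 80
Round 2 — Harrow overflows.
  Ashby: +60 → 60 ≥ 50
  Oakham: +35 → 35 < 80
Round 3 — Ashby overflows.
  Brook: +30 → 30 < 110
No further overflows.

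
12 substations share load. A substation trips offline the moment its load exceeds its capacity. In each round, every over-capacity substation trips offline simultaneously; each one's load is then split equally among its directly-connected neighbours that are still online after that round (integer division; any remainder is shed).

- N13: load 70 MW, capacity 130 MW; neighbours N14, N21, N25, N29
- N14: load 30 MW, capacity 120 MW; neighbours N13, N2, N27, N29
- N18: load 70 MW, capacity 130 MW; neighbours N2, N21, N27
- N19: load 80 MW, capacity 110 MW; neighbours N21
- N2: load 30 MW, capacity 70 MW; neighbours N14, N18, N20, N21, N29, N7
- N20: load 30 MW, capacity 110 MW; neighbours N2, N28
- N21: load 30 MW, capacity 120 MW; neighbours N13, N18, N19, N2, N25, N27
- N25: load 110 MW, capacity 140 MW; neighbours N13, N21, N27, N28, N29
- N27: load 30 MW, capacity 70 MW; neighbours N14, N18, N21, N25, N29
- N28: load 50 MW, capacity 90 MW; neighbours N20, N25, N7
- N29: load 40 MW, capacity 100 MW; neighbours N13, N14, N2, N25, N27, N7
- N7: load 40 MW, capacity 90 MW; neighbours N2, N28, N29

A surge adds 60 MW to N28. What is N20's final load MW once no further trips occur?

Round 1 — N28 at 110 > 90. N28 trips offline.
  N28 sheds 110 MW to N20, N25, N7: 36 each (2 lost).
    N20: 30+36 = 66 ≤ 110
    N25: 110+36 = 146 > 140
    N7: 40+36 = 76 ≤ 90
Round 2 — N25 trips offline.
  N25 sheds 146 MW to N13, N21, N27, N29: 36 each (2 lost).
    N13: 70+36 = 106 ≤ 130
    N21: 30+36 = 66 ≤ 120
    N27: 30+36 = 66 ≤ 70
    N29: 40+36 = 76 ≤ 100
No further trips.

66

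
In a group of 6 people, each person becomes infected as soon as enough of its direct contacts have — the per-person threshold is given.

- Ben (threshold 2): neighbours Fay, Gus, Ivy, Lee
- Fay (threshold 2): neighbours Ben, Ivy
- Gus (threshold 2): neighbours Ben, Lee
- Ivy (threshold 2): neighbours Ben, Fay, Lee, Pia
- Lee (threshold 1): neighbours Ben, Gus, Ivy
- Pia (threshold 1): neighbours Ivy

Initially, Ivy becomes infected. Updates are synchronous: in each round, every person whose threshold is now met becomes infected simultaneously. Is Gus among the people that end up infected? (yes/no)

Round 1 — Ivy becomes infected (initial).
Round 2 — checking thresholds:
  Ben: 1 of 4 neighbours < 2, holds.
  Fay: 1 of 2 neighbours < 2, holds.
  Lee: 1 of 3 neighbours ≥ 1, becomes infected.
  Pia: 1 of 1 neighbours ≥ 1, becomes infected.
Round 3 — checking thresholds:
  Ben: 2 of 4 neighbours ≥ 2, becomes infected.
  Fay: 1 of 2 neighbours < 2, holds.
  Gus: 1 of 2 neighbours < 2, holds.
Round 4 — checking thresholds:
  Fay: 2 of 2 neighbours ≥ 2, becomes infected.
  Gus: 2 of 2 neighbours ≥ 2, becomes infected.
Round 5 — no new infections; cascade stops.

yes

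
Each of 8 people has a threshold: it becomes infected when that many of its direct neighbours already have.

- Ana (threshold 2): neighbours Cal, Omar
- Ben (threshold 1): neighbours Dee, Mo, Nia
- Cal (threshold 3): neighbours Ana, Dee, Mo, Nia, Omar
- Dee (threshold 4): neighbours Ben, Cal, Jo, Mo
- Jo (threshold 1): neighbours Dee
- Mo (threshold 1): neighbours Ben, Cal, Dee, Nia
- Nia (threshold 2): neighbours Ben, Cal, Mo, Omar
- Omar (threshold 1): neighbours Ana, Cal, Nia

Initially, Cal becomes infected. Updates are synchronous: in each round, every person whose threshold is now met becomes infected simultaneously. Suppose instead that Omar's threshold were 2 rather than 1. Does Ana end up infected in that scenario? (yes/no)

With Omar's threshold at 2:
Round 1 — Cal becomes infected (initial).
Round 2 — checking thresholds:
  Ana: 1 of 2 neighbours < 2, holds.
  Dee: 1 of 4 neighbours < 4, holds.
  Mo: 1 of 4 neighbours ≥ 1, becomes infected.
  Nia: 1 of 4 neighbours < 2, holds.
  Omar: 1 of 3 neighbours < 2, holds.
Round 3 — checking thresholds:
  Ana: 1 of 2 neighbours < 2, holds.
  Ben: 1 of 3 neighbours ≥ 1, becomes infected.
  Dee: 2 of 4 neighbours < 4, holds.
  Nia: 2 of 4 neighbours ≥ 2, becomes infected.
  Omar: 1 of 3 neighbours < 2, holds.
Round 4 — checking thresholds:
  Ana: 1 of 2 neighbours < 2, holds.
  Dee: 3 of 4 neighbours < 4, holds.
  Omar: 2 of 3 neighbours ≥ 2, becomes infected.
Round 5 — checking thresholds:
  Ana: 2 of 2 neighbours ≥ 2, becomes infected.
  Dee: 3 of 4 neighbours < 4, holds.
Round 6 — no new infections; cascade stops.

yes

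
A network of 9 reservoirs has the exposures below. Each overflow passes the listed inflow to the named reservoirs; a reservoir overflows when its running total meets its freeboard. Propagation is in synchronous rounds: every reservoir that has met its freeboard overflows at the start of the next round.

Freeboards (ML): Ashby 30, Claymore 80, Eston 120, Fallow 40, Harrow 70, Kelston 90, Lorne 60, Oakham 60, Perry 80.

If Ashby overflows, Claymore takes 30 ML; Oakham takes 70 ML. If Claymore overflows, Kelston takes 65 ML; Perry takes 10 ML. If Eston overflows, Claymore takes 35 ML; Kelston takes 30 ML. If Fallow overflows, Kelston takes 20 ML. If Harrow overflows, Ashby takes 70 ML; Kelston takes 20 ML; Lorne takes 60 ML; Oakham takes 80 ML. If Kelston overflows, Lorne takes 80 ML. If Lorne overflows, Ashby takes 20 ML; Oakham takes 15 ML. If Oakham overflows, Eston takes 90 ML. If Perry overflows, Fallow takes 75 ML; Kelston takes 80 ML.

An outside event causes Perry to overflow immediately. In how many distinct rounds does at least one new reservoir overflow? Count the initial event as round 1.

Round 1 — Perry overflows (initial).
  Fallow: +75 → 75 ≥ 40
  Kelston: +80 → 80 < 90
Round 2 — Fallow overflows.
  Kelston: +20 → 100 ≥ 90
Round 3 — Kelston overflows.
  Lorne: +80 → 80 ≥ 60
Round 4 — Lorne overflows.
  Ashby: +20 → 20 < 30
  Oakham: +15 → 15 < 60
No further overflows.

4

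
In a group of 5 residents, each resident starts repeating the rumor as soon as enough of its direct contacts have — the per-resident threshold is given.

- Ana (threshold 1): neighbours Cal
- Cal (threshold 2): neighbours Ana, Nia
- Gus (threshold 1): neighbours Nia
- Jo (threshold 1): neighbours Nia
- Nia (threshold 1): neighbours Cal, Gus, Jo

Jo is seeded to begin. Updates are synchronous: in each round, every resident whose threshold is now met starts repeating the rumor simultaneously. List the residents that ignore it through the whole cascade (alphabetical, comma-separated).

Ana, Cal

Round 1 — Jo starts repeating the rumor (initial).
Round 2 — checking thresholds:
  Nia: 1 of 3 neighbours ≥ 1, starts repeating the rumor.
Round 3 — checking thresholds:
  Cal: 1 of 2 neighbours < 2, holds.
  Gus: 1 of 1 neighbours ≥ 1, starts repeating the rumor.
Round 4 — no new spreads; cascade stops.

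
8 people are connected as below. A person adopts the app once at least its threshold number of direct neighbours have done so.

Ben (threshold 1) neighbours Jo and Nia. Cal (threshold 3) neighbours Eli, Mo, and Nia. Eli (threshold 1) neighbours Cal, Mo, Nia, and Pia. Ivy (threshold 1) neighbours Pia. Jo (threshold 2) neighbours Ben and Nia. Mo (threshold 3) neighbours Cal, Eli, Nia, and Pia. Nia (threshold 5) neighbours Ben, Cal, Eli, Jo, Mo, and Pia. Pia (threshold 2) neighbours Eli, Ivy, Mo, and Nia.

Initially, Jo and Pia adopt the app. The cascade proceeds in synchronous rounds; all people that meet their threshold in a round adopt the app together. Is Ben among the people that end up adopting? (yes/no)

Round 1 — Jo, Pia adopt the app (initial).
Round 2 — checking thresholds:
  Ben: 1 of 2 neighbours ≥ 1, adopts the app.
  Eli: 1 of 4 neighbours ≥ 1, adopts the app.
  Ivy: 1 of 1 neighbours ≥ 1, adopts the app.
  Mo: 1 of 4 neighbours < 3, not yet.
  Nia: 2 of 6 neighbours < 5, not yet.
Round 3 — no new adoptions; cascade stops.

yes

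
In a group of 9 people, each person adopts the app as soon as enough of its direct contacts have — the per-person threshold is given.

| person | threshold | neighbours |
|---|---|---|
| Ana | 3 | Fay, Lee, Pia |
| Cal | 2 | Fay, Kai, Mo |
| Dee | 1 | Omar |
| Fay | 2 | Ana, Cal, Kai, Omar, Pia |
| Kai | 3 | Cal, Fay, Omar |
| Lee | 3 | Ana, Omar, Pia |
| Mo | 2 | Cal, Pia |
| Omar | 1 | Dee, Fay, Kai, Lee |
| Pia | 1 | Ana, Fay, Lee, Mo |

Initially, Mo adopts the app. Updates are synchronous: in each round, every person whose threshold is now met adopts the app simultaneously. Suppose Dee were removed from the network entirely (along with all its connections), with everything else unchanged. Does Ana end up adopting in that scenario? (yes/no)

no

With Dee removed:
Round 1 — Mo adopts the app (initial).
Round 2 — checking thresholds:
  Cal: 1 of 3 neighbours < 2, holds.
  Pia: 1 of 4 neighbours ≥ 1, adopts the app.
Round 3 — no new adoptions; cascade stops.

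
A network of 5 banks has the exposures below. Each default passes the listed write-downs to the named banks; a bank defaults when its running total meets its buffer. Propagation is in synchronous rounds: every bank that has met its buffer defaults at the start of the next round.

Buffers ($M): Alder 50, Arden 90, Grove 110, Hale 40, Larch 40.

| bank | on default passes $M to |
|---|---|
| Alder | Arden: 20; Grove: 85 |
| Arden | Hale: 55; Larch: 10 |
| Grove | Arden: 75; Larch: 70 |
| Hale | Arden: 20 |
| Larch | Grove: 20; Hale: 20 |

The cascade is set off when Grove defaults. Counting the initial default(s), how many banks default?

Round 1 — Grove defaults (initial).
  Arden: +75 → 75 < 90
  Larch: +70 → 70 ≥ 40
Round 2 — Larch defaults.
  Hale: +20 → 20 < 40
No further defaults.

2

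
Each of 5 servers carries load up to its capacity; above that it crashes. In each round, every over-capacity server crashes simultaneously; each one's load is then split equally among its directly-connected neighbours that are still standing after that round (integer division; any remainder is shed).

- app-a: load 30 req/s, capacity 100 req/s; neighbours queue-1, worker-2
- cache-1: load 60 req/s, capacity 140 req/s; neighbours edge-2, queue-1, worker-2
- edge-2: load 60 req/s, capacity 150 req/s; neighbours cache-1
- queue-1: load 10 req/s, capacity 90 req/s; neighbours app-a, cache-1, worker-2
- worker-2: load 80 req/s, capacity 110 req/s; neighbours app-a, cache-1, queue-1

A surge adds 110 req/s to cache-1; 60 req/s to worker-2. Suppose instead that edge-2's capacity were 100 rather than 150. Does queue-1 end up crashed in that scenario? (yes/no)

yes

With edge-2's capacity at 100:
Round 1 — cache-1 at 170 > 140; worker-2 at 140 > 110. cache-1, worker-2 crash.
  cache-1 sheds 170 req/s to edge-2, queue-1: 85 each.
    edge-2: 60+85 = 145 > 100
    queue-1: 10+85 = 95 > 90
  worker-2 sheds 140 req/s to app-a, queue-1: 70 each.
    app-a: 30+70 = 100 ≤ 100
    queue-1: 95+70 = 165 > 90
Round 2 — edge-2, queue-1 crash.
  edge-2 sheds 145 req/s: no online neighbours, lost.
  queue-1 sheds 165 req/s to app-a: 165 each.
    app-a: 100+165 = 265 > 100
Round 3 — app-a crashes.
  app-a sheds 265 req/s: no online neighbours, lost.
No further crashes.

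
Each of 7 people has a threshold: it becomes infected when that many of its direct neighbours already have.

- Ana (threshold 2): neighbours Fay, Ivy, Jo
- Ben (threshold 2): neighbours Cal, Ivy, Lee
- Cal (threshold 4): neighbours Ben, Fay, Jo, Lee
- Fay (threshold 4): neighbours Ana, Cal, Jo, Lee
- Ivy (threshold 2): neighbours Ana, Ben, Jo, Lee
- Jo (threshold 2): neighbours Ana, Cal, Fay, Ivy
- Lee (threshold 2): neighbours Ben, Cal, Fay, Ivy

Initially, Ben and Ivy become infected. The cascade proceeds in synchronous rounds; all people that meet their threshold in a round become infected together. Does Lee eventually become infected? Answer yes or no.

yes

Round 1 — Ben, Ivy become infected (initial).
Round 2 — checking thresholds:
  Ana: 1 of 3 neighbours < 2, holds.
  Cal: 1 of 4 neighbours < 4, holds.
  Jo: 1 of 4 neighbours < 2, holds.
  Lee: 2 of 4 neighbours ≥ 2, becomes infected.
Round 3 — no new infections; cascade stops.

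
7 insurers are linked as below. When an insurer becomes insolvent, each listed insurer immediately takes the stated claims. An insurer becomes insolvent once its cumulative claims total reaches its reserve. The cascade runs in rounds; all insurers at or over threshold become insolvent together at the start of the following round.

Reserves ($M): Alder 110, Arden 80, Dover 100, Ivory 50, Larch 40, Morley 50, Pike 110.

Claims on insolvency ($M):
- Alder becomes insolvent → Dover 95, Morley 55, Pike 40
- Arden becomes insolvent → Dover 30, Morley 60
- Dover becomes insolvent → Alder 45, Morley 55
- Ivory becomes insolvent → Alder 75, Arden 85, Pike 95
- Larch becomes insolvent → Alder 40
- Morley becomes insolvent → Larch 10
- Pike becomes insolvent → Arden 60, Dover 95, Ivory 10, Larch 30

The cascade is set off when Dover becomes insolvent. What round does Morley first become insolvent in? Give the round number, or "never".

Round 1 — Dover becomes insolvent (initial).
  Alder: +45 → 45 < 110
  Morley: +55 → 55 ≥ 50
Round 2 — Morley becomes insolvent.
  Larch: +10 → 10 < 40
No further insolvencies.

2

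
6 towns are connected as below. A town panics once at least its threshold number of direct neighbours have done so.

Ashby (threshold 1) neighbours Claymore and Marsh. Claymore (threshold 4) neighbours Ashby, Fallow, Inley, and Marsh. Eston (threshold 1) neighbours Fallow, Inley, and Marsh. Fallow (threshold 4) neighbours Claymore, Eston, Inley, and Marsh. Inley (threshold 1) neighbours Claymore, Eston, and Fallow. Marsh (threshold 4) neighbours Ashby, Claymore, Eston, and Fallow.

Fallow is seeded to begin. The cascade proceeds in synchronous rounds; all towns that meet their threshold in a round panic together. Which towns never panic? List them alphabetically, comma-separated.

Round 1 — Fallow panics (initial).
Round 2 — checking thresholds:
  Claymore: 1 of 4 neighbours < 4, below threshold.
  Eston: 1 of 3 neighbours ≥ 1, panics.
  Inley: 1 of 3 neighbours ≥ 1, panics.
  Marsh: 1 of 4 neighbours < 4, below threshold.
Round 3 — no new panics; cascade stops.

Ashby, Claymore, Marsh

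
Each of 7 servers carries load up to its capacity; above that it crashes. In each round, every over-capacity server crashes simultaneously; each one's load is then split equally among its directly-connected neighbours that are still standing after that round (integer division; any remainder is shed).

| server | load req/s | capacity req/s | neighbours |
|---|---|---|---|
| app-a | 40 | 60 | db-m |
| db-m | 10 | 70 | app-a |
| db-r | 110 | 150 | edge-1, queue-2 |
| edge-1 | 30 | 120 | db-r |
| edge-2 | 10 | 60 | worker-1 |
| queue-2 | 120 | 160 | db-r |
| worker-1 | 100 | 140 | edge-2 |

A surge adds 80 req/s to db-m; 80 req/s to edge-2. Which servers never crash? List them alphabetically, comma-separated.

Round 1 — db-m at 90 > 70; edge-2 at 90 > 60. db-m, edge-2 crash.
  db-m sheds 90 req/s to app-a: 90 each.
    app-a: 40+90 = 130 > 60
  edge-2 sheds 90 req/s to worker-1: 90 each.
    worker-1: 100+90 = 190 > 140
Round 2 — app-a, worker-1 crash.
  app-a sheds 130 req/s: no online neighbours, lost.
  worker-1 sheds 190 req/s: no online neighbours, lost.
No further crashes.

db-r, edge-1, queue-2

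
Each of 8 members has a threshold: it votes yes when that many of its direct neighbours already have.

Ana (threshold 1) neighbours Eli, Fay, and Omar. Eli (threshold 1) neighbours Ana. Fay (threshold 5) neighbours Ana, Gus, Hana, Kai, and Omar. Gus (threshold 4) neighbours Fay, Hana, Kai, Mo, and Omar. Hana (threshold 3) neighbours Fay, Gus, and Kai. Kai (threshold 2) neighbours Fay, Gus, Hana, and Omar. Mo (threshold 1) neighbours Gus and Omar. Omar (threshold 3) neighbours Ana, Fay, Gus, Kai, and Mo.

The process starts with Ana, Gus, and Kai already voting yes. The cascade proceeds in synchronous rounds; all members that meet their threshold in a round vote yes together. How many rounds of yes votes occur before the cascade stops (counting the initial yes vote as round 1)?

Round 1 — Ana, Gus, Kai vote yes (initial).
Round 2 — checking thresholds:
  Eli: 1 of 1 neighbours ≥ 1, votes yes.
  Fay: 3 of 5 neighbours < 5, holds.
  Hana: 2 of 3 neighbours < 3, holds.
  Mo: 1 of 2 neighbours ≥ 1, votes yes.
  Omar: 3 of 5 neighbours ≥ 3, votes yes.
Round 3 — no new yes votes; cascade stops.

2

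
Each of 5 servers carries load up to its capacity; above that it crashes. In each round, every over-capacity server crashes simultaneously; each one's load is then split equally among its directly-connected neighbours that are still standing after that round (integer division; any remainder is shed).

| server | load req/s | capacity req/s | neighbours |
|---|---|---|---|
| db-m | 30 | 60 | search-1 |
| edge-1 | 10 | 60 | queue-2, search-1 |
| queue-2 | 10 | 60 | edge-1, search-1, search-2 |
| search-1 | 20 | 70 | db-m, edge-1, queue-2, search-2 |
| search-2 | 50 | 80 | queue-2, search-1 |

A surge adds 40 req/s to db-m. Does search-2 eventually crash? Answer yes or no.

no

Round 1 — db-m at 70 > 60. db-m crashes.
  db-m sheds 70 req/s to search-1: 70 each.
    search-1: 20+70 = 90 > 70
Round 2 — search-1 crashes.
  search-1 sheds 90 req/s to edge-1, queue-2, search-2: 30 each.
    edge-1: 10+30 = 40 ≤ 60
    queue-2: 10+30 = 40 ≤ 60
    search-2: 50+30 = 80 ≤ 80
No further crashes.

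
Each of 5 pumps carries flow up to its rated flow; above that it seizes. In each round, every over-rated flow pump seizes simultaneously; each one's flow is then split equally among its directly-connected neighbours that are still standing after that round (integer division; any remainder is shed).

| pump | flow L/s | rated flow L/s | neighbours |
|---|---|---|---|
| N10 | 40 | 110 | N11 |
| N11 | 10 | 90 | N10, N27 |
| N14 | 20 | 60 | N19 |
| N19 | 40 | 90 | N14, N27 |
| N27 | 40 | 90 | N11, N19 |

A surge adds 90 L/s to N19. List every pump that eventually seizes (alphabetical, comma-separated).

Round 1 — N19 at 130 > 90. N19 seizes.
  N19 sheds 130 L/s to N14, N27: 65 each.
    N14: 20+65 = 85 > 60
    N27: 40+65 = 105 > 90
Round 2 — N14, N27 seize.
  N14 sheds 85 L/s: no online neighbours, lost.
  N27 sheds 105 L/s to N11: 105 each.
    N11: 10+105 = 115 > 90
Round 3 — N11 seizes.
  N11 sheds 115 L/s to N10: 115 each.
    N10: 40+115 = 155 > 110
Round 4 — N10 seizes.
  N10 sheds 155 L/s: no online neighbours, lost.
No further seizures.

N10, N11, N14, N19, N27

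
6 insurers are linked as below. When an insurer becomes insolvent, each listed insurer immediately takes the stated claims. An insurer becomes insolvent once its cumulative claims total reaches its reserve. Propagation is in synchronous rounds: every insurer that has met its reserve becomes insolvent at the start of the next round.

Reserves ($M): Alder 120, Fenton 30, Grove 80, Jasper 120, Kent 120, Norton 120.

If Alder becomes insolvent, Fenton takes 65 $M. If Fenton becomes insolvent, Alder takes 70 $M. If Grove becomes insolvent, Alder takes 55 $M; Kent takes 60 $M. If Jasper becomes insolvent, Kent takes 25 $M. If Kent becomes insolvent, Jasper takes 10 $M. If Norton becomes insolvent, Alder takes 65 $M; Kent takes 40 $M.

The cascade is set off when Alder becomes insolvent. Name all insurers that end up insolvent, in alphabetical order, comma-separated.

Round 1 — Alder becomes insolvent (initial).
  Fenton: +65 → 65 ≥ 30
Round 2 — Fenton becomes insolvent.
No further insolvencies.

Alder, Fenton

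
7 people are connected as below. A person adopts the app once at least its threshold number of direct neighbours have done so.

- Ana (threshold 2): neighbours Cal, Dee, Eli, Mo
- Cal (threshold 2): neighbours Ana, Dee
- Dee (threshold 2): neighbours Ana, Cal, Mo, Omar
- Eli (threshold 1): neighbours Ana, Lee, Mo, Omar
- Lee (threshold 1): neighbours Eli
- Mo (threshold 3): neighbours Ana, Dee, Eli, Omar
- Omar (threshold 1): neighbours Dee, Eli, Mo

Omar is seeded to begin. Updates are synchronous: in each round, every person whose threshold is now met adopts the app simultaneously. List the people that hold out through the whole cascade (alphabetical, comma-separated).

Ana, Cal, Dee, Mo

Round 1 — Omar adopts the app (initial).
Round 2 — checking thresholds:
  Dee: 1 of 4 neighbours < 2, holds.
  Eli: 1 of 4 neighbours ≥ 1, adopts the app.
  Mo: 1 of 4 neighbours < 3, holds.
Round 3 — checking thresholds:
  Ana: 1 of 4 neighbours < 2, holds.
  Dee: 1 of 4 neighbours < 2, holds.
  Lee: 1 of 1 neighbours ≥ 1, adopts the app.
  Mo: 2 of 4 neighbours < 3, holds.
Round 4 — no new adoptions; cascade stops.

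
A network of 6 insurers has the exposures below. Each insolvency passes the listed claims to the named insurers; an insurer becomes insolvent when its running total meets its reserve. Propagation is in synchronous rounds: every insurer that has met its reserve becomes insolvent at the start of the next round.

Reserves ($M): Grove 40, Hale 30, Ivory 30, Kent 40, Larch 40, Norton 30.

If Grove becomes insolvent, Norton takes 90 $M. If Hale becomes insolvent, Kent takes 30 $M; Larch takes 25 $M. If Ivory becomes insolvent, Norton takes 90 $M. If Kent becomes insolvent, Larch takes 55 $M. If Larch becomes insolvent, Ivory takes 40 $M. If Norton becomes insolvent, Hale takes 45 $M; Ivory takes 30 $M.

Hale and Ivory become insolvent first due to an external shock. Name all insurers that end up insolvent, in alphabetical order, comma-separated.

Hale, Ivory, Norton

Round 1 — Hale, Ivory become insolvent (initial).
  Kent: +30 → 30 < 40
  Larch: +25 → 25 < 40
  Norton: +90 → 90 ≥ 30
Round 2 — Norton becomes insolvent.
No further insolvencies.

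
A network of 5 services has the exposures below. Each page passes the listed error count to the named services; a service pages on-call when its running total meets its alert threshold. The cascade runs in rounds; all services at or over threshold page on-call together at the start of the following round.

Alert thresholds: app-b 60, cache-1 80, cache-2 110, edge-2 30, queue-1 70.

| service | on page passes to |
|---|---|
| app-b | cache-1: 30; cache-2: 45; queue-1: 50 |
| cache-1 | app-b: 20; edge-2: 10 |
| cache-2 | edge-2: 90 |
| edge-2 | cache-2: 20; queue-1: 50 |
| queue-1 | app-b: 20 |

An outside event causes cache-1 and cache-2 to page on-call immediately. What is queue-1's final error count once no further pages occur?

50

Round 1 — cache-1, cache-2 page on-call (initial).
  app-b: +20 → 20 < 60
  edge-2: +10+90 → 100 ≥ 30
Round 2 — edge-2 pages on-call.
  queue-1: +50 → 50 < 70
No further pages.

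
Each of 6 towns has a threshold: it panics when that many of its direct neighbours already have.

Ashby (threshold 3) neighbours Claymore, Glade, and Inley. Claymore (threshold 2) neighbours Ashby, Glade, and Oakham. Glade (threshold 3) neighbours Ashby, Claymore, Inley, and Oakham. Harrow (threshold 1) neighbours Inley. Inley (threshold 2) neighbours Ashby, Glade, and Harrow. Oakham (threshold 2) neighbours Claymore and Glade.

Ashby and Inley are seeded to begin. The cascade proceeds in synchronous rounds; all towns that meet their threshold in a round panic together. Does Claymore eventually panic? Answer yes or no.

Round 1 — Ashby, Inley panic (initial).
Round 2 — checking thresholds:
  Claymore: 1 of 3 neighbours < 2, holds.
  Glade: 2 of 4 neighbours < 3, holds.
  Harrow: 1 of 1 neighbours ≥ 1, panics.
Round 3 — no new panics; cascade stops.

no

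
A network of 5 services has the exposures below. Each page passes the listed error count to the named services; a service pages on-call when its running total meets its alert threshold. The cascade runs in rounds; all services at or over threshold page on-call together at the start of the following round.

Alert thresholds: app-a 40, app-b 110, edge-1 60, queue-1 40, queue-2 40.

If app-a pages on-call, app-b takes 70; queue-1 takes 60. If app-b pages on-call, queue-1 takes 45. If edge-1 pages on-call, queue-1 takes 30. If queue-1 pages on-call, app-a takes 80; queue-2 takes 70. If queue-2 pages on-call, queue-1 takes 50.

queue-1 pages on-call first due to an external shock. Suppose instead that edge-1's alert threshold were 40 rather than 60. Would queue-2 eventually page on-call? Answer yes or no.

yes

With edge-1's alert threshold at 40:
Round 1 — queue-1 pages on-call (initial).
  app-a: +80 → 80 ≥ 40
  queue-2: +70 → 70 ≥ 40
Round 2 — app-a, queue-2 page on-call.
  app-b: +70 → 70 < 110
No further pages.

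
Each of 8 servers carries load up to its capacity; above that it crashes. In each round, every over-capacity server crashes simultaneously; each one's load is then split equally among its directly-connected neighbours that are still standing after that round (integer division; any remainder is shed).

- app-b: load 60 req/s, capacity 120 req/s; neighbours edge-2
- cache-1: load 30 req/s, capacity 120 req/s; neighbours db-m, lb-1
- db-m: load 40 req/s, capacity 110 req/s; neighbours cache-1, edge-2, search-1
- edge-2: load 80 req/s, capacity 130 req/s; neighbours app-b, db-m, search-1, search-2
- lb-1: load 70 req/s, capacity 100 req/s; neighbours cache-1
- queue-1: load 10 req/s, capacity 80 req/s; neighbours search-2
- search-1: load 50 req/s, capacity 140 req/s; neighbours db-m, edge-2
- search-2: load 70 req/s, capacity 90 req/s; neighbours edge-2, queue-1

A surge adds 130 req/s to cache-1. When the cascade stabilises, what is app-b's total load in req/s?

106

Round 1 — cache-1 at 160 > 120. cache-1 crashes.
  cache-1 sheds 160 req/s to db-m, lb-1: 80 each.
    db-m: 40+80 = 120 > 110
    lb-1: 70+80 = 150 > 100
Round 2 — db-m, lb-1 crash.
  db-m sheds 120 req/s to edge-2, search-1: 60 each.
    edge-2: 80+60 = 140 > 130
    search-1: 50+60 = 110 ≤ 140
  lb-1 sheds 150 req/s: no online neighbours, lost.
Round 3 — edge-2 crashes.
  edge-2 sheds 140 req/s to app-b, search-1, search-2: 46 each (2 lost).
    app-b: 60+46 = 106 ≤ 120
    search-1: 110+46 = 156 > 140
    search-2: 70+46 = 116 > 90
Round 4 — search-1, search-2 crash.
  search-1 sheds 156 req/s: no online neighbours, lost.
  search-2 sheds 116 req/s to queue-1: 116 each.
    queue-1: 10+116 = 126 > 80
Round 5 — queue-1 crashes.
  queue-1 sheds 126 req/s: no online neighbours, lost.
No further crashes.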